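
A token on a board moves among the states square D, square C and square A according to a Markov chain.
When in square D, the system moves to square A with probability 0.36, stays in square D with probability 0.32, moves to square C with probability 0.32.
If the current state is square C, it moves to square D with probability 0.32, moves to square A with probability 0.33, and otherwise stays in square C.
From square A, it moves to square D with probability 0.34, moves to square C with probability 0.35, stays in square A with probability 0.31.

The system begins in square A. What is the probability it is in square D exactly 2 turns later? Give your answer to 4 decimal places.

Sum over the intermediate state after 1 turn:
P = P(square A→square D)·P(square D→square D) + P(square A→square C)·P(square C→square D) + P(square A→square A)·P(square A→square D)
  = 0.34×0.32 + 0.35×0.32 + 0.31×0.34
  = 0.1088 + 0.1120 + 0.1054 = 0.3262

0.3262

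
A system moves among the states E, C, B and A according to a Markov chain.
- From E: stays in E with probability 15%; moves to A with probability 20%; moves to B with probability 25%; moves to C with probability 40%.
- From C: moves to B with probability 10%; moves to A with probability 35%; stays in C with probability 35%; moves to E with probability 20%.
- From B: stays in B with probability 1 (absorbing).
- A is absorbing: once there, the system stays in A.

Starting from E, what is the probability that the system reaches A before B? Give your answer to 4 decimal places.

Let h(s) be the probability of absorption at A starting from transient state s. Then h(A) = 1 and h(B) = 0. By first-step analysis:
h(E) = 0.15·h(E) + 0.4·h(C) + 0.25·0 + 0.2·1
h(C) = 0.2·h(E) + 0.35·h(C) + 0.1·0 + 0.35·1
Solving: h(E) = 0.5714, h(C) = 0.7143.
Starting from E, the probability is 0.5714.

0.5714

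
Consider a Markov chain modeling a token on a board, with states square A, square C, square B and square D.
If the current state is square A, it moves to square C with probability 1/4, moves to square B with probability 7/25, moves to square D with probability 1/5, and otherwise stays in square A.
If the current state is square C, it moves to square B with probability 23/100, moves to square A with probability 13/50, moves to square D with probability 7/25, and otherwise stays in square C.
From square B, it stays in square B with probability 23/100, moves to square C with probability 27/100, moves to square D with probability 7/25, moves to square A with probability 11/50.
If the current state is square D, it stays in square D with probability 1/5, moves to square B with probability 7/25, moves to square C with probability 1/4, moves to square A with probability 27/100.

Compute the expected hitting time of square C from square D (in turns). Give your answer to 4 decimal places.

3.9164

Let t(s) be the expected number of turns to first reach square C from state s, with t(square C) = 0. Conditioning on the first turn:
t(square A) = 1 + 0.27·t(square A) + 0.28·t(square B) + 0.2·t(square D)
t(square B) = 1 + 0.22·t(square A) + 0.23·t(square B) + 0.28·t(square D)
t(square D) = 1 + 0.27·t(square A) + 0.28·t(square B) + 0.2·t(square D)
Solving: t(square A) = 3.9164, t(square B) = 3.8419, t(square D) = 3.9164.
Expected turns from square D to square C: 3.9164.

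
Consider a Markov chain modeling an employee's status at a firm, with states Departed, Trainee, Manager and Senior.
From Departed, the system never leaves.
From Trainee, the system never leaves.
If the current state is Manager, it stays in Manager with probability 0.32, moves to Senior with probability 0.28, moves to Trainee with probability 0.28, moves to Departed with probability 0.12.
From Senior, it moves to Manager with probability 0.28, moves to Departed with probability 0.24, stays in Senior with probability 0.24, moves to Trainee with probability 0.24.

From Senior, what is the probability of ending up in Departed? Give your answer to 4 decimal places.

Let h(s) be the probability of absorption at Departed starting from transient state s. Then h(Departed) = 1 and h(Trainee) = 0. By first-step analysis:
h(Manager) = 0.12·1 + 0.28·0 + 0.32·h(Manager) + 0.28·h(Senior)
h(Senior) = 0.24·1 + 0.24·0 + 0.28·h(Manager) + 0.24·h(Senior)
Solving: h(Manager) = 0.3613, h(Senior) = 0.4489.
Starting from Senior, the probability is 0.4489.

0.4489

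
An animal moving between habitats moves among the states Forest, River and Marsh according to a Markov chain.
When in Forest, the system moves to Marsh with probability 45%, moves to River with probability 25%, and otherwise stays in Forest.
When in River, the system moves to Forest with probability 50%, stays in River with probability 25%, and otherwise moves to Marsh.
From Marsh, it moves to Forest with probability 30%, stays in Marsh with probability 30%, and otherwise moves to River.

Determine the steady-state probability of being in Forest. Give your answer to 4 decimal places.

Let the stationary distribution be π with π = πP and π_1 + π_2 + π_3 = 1.
π_1 = 0.3·π_1 + 0.5·π_2 + 0.3·π_3
π_2 = 0.25·π_1 + 0.25·π_2 + 0.4·π_3
Solving with the normalization constraint gives π = (0.3602, 0.3008, 0.3390).
So the stationary probability of Forest is 0.3602.

0.3602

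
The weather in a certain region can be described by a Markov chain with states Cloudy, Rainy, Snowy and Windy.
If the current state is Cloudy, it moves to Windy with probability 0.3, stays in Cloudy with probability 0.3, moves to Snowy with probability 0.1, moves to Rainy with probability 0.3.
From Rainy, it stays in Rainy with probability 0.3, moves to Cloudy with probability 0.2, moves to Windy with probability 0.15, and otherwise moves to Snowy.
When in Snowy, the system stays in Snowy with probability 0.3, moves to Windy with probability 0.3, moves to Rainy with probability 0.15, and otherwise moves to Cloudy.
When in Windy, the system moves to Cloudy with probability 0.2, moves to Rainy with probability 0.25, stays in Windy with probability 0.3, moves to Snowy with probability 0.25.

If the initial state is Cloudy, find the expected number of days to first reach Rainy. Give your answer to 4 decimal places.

3.8788

Let t(s) be the expected number of days to first reach Rainy from state s, with t(Rainy) = 0. Conditioning on the first day:
t(Cloudy) = 1 + 0.3·t(Cloudy) + 0.1·t(Snowy) + 0.3·t(Windy)
t(Snowy) = 1 + 0.25·t(Cloudy) + 0.3·t(Snowy) + 0.3·t(Windy)
t(Windy) = 1 + 0.2·t(Cloudy) + 0.25·t(Snowy) + 0.3·t(Windy)
Solving: t(Cloudy) = 3.8788, t(Snowy) = 4.6061, t(Windy) = 4.1818.
Expected days from Cloudy to Rainy: 3.8788.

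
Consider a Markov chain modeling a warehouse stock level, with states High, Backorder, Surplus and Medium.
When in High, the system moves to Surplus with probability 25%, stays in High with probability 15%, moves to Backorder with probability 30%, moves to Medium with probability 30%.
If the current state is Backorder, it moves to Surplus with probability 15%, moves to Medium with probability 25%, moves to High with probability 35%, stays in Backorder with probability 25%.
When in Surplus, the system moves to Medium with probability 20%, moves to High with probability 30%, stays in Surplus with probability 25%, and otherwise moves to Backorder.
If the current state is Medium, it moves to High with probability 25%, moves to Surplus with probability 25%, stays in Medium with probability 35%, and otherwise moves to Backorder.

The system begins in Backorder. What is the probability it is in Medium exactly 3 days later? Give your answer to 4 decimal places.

0.2796

Propagate the distribution vector 3 days from Backorder.
After 0 days: (0.0000, 1.0000, 0.0000, 0.0000)
After 1 day: (0.3500, 0.2500, 0.1500, 0.2500)
After 2 days: (0.2475, 0.2425, 0.2250, 0.2850)
After 3 days: (0.2608, 0.2339, 0.2258, 0.2796)
P(in Medium after 3 days) = 0.2796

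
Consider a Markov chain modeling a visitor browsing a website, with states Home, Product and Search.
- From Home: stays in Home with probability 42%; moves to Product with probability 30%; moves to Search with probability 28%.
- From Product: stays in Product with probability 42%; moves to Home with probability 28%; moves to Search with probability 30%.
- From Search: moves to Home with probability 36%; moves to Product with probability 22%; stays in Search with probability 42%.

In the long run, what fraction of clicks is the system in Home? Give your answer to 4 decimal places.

Let the stationary distribution be π with π = πP and π_1 + π_2 + π_3 = 1.
π_1 = 0.42·π_1 + 0.28·π_2 + 0.36·π_3
π_2 = 0.3·π_1 + 0.42·π_2 + 0.22·π_3
Solving with the normalization constraint gives π = (0.3565, 0.3107, 0.3328).
So the stationary probability of Home is 0.3565.

0.3565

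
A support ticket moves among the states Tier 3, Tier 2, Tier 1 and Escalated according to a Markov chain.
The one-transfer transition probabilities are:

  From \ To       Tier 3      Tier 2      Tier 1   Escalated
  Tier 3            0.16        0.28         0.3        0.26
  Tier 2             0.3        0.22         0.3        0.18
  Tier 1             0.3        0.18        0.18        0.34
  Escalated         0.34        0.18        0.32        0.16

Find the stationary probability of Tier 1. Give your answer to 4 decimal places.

Let the stationary distribution be π with π = πP and π_1 + π_2 + π_3 + π_4 = 1.
π_1 = 0.16·π_1 + 0.3·π_2 + 0.3·π_3 + 0.34·π_4
π_2 = 0.28·π_1 + 0.22·π_2 + 0.18·π_3 + 0.18·π_4
π_3 = 0.3·π_1 + 0.3·π_2 + 0.18·π_3 + 0.32·π_4
Solving with the normalization constraint gives π = (0.2716, 0.2158, 0.2722, 0.2405).
So the stationary probability of Tier 1 is 0.2722.

0.2722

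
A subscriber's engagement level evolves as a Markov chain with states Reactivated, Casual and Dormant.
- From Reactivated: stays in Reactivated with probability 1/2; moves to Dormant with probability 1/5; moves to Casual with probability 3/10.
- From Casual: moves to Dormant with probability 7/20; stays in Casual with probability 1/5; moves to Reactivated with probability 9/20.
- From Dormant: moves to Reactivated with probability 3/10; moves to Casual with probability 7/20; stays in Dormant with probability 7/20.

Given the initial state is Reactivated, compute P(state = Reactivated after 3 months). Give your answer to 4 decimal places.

Propagate the distribution vector 3 months from Reactivated.
After 0 months: (1.0000, 0.0000, 0.0000)
After 1 month: (0.5000, 0.3000, 0.2000)
After 2 months: (0.4450, 0.2800, 0.2750)
After 3 months: (0.4310, 0.2858, 0.2833)
P(in Reactivated after 3 months) = 0.4310

0.4310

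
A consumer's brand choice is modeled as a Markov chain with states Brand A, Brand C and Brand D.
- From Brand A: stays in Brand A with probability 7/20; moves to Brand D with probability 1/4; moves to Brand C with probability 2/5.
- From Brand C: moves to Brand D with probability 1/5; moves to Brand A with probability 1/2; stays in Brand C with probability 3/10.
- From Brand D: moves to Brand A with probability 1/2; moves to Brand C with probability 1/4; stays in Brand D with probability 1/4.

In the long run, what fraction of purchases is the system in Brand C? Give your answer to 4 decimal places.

Let the stationary distribution be π with π = πP and π_1 + π_2 + π_3 = 1.
π_1 = 0.35·π_1 + 0.5·π_2 + 0.5·π_3
π_2 = 0.4·π_1 + 0.3·π_2 + 0.25·π_3
Solving with the normalization constraint gives π = (0.4348, 0.3318, 0.2334).
So the stationary probability of Brand C is 0.3318.

0.3318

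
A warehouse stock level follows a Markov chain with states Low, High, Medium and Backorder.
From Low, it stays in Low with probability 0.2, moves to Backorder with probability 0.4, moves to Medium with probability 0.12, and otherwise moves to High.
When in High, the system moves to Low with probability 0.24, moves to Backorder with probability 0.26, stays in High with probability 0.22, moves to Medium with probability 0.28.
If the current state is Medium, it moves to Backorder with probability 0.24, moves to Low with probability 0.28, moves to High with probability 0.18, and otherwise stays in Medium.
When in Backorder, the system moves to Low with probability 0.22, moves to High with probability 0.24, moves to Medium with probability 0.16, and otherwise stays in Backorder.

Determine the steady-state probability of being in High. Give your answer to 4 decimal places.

0.2322

Let the stationary distribution be π with π = πP and π_1 + π_2 + π_3 + π_4 = 1.
π_1 = 0.2·π_1 + 0.24·π_2 + 0.28·π_3 + 0.22·π_4
π_2 = 0.28·π_1 + 0.22·π_2 + 0.18·π_3 + 0.24·π_4
π_3 = 0.12·π_1 + 0.28·π_2 + 0.3·π_3 + 0.16·π_4
Solving with the normalization constraint gives π = (0.2325, 0.2322, 0.2076, 0.3277).
So the stationary probability of High is 0.2322.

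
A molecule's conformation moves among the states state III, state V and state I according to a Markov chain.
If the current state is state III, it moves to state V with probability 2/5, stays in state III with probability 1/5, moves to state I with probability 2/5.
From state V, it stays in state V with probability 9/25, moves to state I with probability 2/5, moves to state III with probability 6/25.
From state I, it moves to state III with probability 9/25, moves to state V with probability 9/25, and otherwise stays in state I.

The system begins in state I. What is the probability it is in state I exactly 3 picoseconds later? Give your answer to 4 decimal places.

Propagate the distribution vector 3 picoseconds from state I.
After 0 picoseconds: (0.0000, 0.0000, 1.0000)
After 1 picosecond: (0.3600, 0.3600, 0.2800)
After 2 picoseconds: (0.2592, 0.3744, 0.3664)
After 3 picoseconds: (0.2736, 0.3704, 0.3560)
P(in state I after 3 picoseconds) = 0.3560

0.3560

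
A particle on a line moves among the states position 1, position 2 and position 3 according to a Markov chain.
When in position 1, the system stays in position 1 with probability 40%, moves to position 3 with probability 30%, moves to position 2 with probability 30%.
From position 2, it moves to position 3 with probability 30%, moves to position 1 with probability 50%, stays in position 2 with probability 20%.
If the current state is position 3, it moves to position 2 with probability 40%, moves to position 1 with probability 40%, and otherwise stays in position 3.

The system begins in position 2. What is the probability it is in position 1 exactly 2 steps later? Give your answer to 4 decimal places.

Sum over the intermediate state after 1 step:
P = P(position 2→position 1)·P(position 1→position 1) + P(position 2→position 2)·P(position 2→position 1) + P(position 2→position 3)·P(position 3→position 1)
  = 0.5×0.4 + 0.2×0.5 + 0.3×0.4
  = 0.2000 + 0.1000 + 0.1200 = 0.4200

0.4200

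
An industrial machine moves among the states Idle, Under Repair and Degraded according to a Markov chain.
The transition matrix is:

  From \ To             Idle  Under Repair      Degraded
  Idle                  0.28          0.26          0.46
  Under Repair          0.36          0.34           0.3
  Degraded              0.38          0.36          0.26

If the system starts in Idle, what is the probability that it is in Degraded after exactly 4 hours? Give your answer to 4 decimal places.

Propagate the distribution vector 4 hours from Idle.
After 0 hours: (1.0000, 0.0000, 0.0000)
After 1 hour: (0.2800, 0.2600, 0.4600)
After 2 hours: (0.3468, 0.3268, 0.3264)
After 3 hours: (0.3388, 0.3188, 0.3424)
After 4 hours: (0.3397, 0.3197, 0.3405)
P(in Degraded after 4 hours) = 0.3405

0.3405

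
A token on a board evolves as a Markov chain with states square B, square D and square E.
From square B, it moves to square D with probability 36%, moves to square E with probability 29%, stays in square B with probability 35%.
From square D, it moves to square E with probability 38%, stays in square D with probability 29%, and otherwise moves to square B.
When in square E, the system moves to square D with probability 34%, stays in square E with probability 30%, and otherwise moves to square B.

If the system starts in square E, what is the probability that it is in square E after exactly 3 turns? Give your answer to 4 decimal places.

Propagate the distribution vector 3 turns from square E.
After 0 turns: (0.0000, 0.0000, 1.0000)
After 1 turn: (0.3600, 0.3400, 0.3000)
After 2 turns: (0.3462, 0.3302, 0.3236)
After 3 turns: (0.3466, 0.3304, 0.3230)
P(in square E after 3 turns) = 0.3230

0.3230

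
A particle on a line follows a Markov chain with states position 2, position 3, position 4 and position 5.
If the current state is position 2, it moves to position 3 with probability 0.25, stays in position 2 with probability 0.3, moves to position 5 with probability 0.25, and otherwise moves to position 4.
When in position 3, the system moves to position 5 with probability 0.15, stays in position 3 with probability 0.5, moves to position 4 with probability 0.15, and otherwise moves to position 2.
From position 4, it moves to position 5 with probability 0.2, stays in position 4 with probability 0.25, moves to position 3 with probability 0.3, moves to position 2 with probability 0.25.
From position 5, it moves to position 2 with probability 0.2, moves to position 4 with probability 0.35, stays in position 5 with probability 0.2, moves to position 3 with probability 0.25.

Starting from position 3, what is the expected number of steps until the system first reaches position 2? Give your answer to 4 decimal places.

4.7572

Let t(s) be the expected number of steps to first reach position 2 from state s, with t(position 2) = 0. Conditioning on the first step:
t(position 3) = 1 + 0.5·t(position 3) + 0.15·t(position 4) + 0.15·t(position 5)
t(position 4) = 1 + 0.3·t(position 3) + 0.25·t(position 4) + 0.2·t(position 5)
t(position 5) = 1 + 0.25·t(position 3) + 0.35·t(position 4) + 0.2·t(position 5)
Solving: t(position 3) = 4.7572, t(position 4) = 4.4898, t(position 5) = 4.7009.
Expected steps from position 3 to position 2: 4.7572.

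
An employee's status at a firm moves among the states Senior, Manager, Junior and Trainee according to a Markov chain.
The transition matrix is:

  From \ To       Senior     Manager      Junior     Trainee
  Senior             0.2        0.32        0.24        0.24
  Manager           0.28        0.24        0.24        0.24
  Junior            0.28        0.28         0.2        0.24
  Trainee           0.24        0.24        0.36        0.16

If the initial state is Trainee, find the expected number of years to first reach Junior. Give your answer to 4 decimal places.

Let t(s) be the expected number of years to first reach Junior from state s, with t(Junior) = 0. Conditioning on the first year:
t(Senior) = 1 + 0.2·t(Senior) + 0.32·t(Manager) + 0.24·t(Trainee)
t(Manager) = 1 + 0.28·t(Senior) + 0.24·t(Manager) + 0.24·t(Trainee)
t(Trainee) = 1 + 0.24·t(Senior) + 0.24·t(Manager) + 0.16·t(Trainee)
Solving: t(Senior) = 3.7500, t(Manager) = 3.7500, t(Trainee) = 3.3333.
Expected years from Trainee to Junior: 3.3333.

3.3333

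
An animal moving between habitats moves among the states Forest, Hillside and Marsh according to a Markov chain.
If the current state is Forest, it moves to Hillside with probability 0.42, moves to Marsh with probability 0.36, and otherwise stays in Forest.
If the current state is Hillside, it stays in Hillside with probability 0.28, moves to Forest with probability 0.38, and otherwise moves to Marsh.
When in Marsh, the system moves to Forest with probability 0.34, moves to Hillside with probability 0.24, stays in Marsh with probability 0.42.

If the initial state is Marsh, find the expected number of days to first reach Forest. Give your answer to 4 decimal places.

Let t(s) be the expected number of days to first reach Forest from state s, with t(Forest) = 0. Conditioning on the first day:
t(Hillside) = 1 + 0.28·t(Hillside) + 0.34·t(Marsh)
t(Marsh) = 1 + 0.24·t(Hillside) + 0.42·t(Marsh)
Solving: t(Hillside) = 2.7381, t(Marsh) = 2.8571.
Expected days from Marsh to Forest: 2.8571.

2.8571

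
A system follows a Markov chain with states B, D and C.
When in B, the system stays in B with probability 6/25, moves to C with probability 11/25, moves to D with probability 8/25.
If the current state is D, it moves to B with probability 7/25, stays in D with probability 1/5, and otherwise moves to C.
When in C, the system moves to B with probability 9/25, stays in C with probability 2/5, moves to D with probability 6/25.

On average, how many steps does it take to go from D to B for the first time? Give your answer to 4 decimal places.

Let t(s) be the expected number of steps to first reach B from state s, with t(B) = 0. Conditioning on the first step:
t(D) = 1 + 0.2·t(D) + 0.52·t(C)
t(C) = 1 + 0.24·t(D) + 0.4·t(C)
Solving: t(D) = 3.1532, t(C) = 2.9279.
Expected steps from D to B: 3.1532.

3.1532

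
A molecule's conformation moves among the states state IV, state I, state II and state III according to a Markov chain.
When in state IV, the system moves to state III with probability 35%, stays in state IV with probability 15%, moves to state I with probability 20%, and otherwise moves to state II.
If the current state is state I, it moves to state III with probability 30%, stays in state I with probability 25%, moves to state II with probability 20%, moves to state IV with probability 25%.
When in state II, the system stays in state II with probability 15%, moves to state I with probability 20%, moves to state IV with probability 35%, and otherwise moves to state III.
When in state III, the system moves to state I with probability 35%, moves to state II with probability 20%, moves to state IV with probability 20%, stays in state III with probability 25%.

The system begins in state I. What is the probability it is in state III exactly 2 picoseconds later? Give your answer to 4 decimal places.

Propagate the distribution vector 2 picoseconds from state I.
After 0 picoseconds: (0.0000, 1.0000, 0.0000, 0.0000)
After 1 picosecond: (0.2500, 0.2500, 0.2000, 0.3000)
After 2 picoseconds: (0.2300, 0.2575, 0.2150, 0.2975)
P(in state III after 2 picoseconds) = 0.2975

0.2975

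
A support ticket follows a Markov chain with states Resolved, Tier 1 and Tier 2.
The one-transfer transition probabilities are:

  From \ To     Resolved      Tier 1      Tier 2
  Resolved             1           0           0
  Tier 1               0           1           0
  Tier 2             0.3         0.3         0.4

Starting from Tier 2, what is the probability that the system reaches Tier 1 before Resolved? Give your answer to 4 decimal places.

Let h(s) be the probability of absorption at Tier 1 starting from transient state s. Then h(Tier 1) = 1 and h(Resolved) = 0. By first-step analysis:
h(Tier 2) = 0.3·0 + 0.3·1 + 0.4·h(Tier 2)
Solving: h(Tier 2) = 0.5000.
Starting from Tier 2, the probability is 0.5000.

0.5000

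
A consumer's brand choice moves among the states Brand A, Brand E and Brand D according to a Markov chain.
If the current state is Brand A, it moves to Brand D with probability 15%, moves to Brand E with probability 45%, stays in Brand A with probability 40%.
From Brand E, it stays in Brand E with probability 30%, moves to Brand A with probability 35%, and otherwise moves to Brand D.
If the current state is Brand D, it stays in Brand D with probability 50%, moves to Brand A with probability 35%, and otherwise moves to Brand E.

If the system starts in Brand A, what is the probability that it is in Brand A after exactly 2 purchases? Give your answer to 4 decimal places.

Sum over the intermediate state after 1 purchase:
P = P(Brand A→Brand A)·P(Brand A→Brand A) + P(Brand A→Brand E)·P(Brand E→Brand A) + P(Brand A→Brand D)·P(Brand D→Brand A)
  = 0.4×0.4 + 0.45×0.35 + 0.15×0.35
  = 0.1600 + 0.1575 + 0.0525 = 0.3700

0.3700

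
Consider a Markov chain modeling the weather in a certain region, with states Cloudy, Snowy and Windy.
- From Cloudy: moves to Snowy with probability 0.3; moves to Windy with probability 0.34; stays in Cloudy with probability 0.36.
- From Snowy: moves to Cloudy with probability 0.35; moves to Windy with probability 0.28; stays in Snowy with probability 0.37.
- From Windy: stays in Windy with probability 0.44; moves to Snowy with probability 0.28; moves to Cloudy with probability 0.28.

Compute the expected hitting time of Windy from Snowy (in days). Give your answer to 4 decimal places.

3.3199

Let t(s) be the expected number of days to first reach Windy from state s, with t(Windy) = 0. Conditioning on the first day:
t(Cloudy) = 1 + 0.36·t(Cloudy) + 0.3·t(Snowy)
t(Snowy) = 1 + 0.35·t(Cloudy) + 0.37·t(Snowy)
Solving: t(Cloudy) = 3.1187, t(Snowy) = 3.3199.
Expected days from Snowy to Windy: 3.3199.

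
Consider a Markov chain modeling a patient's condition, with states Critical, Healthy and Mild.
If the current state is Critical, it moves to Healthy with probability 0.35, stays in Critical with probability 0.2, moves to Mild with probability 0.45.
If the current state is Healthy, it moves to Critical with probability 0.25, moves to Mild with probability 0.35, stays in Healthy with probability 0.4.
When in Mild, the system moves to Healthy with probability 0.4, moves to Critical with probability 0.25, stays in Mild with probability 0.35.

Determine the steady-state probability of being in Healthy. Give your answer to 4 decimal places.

0.3881

Let the stationary distribution be π with π = πP and π_1 + π_2 + π_3 = 1.
π_1 = 0.2·π_1 + 0.25·π_2 + 0.25·π_3
π_2 = 0.35·π_1 + 0.4·π_2 + 0.4·π_3
Solving with the normalization constraint gives π = (0.2381, 0.3881, 0.3738).
So the stationary probability of Healthy is 0.3881.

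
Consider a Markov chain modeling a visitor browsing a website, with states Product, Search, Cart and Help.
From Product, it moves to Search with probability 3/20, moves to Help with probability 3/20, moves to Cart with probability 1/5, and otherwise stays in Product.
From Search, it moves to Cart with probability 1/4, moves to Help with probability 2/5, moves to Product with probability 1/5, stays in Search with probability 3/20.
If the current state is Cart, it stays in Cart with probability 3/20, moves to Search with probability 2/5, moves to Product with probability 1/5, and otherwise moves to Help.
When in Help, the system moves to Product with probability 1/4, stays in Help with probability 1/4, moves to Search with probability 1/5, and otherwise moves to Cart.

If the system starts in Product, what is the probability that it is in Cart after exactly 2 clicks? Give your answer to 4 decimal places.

0.2125

Propagate the distribution vector 2 clicks from Product.
After 0 clicks: (1.0000, 0.0000, 0.0000, 0.0000)
After 1 click: (0.5000, 0.1500, 0.2000, 0.1500)
After 2 clicks: (0.3575, 0.2075, 0.2125, 0.2225)
P(in Cart after 2 clicks) = 0.2125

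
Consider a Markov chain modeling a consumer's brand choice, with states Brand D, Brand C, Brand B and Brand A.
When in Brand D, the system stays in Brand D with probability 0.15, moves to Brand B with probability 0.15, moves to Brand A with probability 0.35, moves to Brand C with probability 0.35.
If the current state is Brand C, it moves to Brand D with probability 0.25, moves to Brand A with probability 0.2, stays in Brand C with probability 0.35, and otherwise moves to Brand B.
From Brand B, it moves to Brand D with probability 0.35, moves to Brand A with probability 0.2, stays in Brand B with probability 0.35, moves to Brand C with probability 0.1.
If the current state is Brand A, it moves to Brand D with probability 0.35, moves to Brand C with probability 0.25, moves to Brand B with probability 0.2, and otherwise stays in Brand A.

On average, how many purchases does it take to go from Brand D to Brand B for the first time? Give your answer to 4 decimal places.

Let t(s) be the expected number of purchases to first reach Brand B from state s, with t(Brand B) = 0. Conditioning on the first purchase:
t(Brand D) = 1 + 0.15·t(Brand D) + 0.35·t(Brand C) + 0.35·t(Brand A)
t(Brand C) = 1 + 0.25·t(Brand D) + 0.35·t(Brand C) + 0.2·t(Brand A)
t(Brand A) = 1 + 0.35·t(Brand D) + 0.25·t(Brand C) + 0.2·t(Brand A)
Solving: t(Brand D) = 5.5774, t(Brand C) = 5.3317, t(Brand A) = 5.3563.
Expected purchases from Brand D to Brand B: 5.5774.

5.5774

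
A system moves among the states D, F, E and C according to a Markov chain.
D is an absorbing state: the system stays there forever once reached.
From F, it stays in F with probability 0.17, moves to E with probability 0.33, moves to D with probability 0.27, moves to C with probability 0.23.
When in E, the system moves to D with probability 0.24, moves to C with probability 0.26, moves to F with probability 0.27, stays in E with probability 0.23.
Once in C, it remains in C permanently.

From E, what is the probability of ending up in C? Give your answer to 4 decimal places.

Let h(s) be the probability of absorption at C starting from transient state s. Then h(C) = 1 and h(D) = 0. By first-step analysis:
h(F) = 0.27·0 + 0.17·h(F) + 0.33·h(E) + 0.23·1
h(E) = 0.24·0 + 0.27·h(F) + 0.23·h(E) + 0.26·1
Solving: h(F) = 0.4780, h(E) = 0.5053.
Starting from E, the probability is 0.5053.

0.5053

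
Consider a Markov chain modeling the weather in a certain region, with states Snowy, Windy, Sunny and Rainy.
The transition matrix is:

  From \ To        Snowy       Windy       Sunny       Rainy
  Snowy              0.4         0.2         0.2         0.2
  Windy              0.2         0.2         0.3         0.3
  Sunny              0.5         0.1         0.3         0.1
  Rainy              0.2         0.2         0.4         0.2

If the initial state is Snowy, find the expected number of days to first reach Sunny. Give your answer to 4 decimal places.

3.7879

Let t(s) be the expected number of days to first reach Sunny from state s, with t(Sunny) = 0. Conditioning on the first day:
t(Snowy) = 1 + 0.4·t(Snowy) + 0.2·t(Windy) + 0.2·t(Rainy)
t(Windy) = 1 + 0.2·t(Snowy) + 0.2·t(Windy) + 0.3·t(Rainy)
t(Rainy) = 1 + 0.2·t(Snowy) + 0.2·t(Windy) + 0.2·t(Rainy)
Solving: t(Snowy) = 3.7879, t(Windy) = 3.3333, t(Rainy) = 3.0303.
Expected days from Snowy to Sunny: 3.7879.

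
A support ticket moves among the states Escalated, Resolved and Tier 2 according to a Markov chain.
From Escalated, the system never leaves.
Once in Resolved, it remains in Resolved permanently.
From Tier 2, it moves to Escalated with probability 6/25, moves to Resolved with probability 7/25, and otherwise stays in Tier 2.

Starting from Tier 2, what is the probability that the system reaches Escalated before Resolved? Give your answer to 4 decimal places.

0.4615

Let h(s) be the probability of absorption at Escalated starting from transient state s. Then h(Escalated) = 1 and h(Resolved) = 0. By first-step analysis:
h(Tier 2) = 0.24·1 + 0.28·0 + 0.48·h(Tier 2)
Solving: h(Tier 2) = 0.4615.
Starting from Tier 2, the probability is 0.4615.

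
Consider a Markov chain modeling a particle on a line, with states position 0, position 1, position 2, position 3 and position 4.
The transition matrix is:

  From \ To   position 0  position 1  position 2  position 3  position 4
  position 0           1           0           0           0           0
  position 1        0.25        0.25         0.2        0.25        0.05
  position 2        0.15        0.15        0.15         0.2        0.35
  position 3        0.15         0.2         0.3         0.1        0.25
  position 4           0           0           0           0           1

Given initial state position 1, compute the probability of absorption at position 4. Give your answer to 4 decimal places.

0.4264

Let h(s) be the probability of absorption at position 4 starting from transient state s. Then h(position 4) = 1 and h(position 0) = 0. By first-step analysis:
h(position 1) = 0.25·0 + 0.25·h(position 1) + 0.2·h(position 2) + 0.25·h(position 3) + 0.05·1
h(position 2) = 0.15·0 + 0.15·h(position 1) + 0.15·h(position 2) + 0.2·h(position 3) + 0.35·1
h(position 3) = 0.15·0 + 0.2·h(position 1) + 0.3·h(position 2) + 0.1·h(position 3) + 0.25·1
Solving: h(position 1) = 0.4264, h(position 2) = 0.6236, h(position 3) = 0.5804.
Starting from position 1, the probability is 0.4264.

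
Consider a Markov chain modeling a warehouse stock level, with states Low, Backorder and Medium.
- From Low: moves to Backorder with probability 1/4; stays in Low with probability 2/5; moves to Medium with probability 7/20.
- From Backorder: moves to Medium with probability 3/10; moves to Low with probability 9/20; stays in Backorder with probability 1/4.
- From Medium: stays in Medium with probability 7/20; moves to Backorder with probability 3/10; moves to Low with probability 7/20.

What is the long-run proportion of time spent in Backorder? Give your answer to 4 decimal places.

0.2668

Let the stationary distribution be π with π = πP and π_1 + π_2 + π_3 = 1.
π_1 = 0.4·π_1 + 0.45·π_2 + 0.35·π_3
π_2 = 0.25·π_1 + 0.25·π_2 + 0.3·π_3
Solving with the normalization constraint gives π = (0.3965, 0.2668, 0.3367).
So the stationary probability of Backorder is 0.2668.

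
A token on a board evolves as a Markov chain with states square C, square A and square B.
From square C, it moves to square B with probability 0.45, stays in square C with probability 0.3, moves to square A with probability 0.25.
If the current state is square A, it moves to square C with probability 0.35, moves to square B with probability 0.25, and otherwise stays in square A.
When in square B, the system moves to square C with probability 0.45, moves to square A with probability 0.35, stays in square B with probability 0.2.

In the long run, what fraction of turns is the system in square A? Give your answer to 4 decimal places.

0.3303

Let the stationary distribution be π with π = πP and π_1 + π_2 + π_3 = 1.
π_1 = 0.3·π_1 + 0.35·π_2 + 0.45·π_3
π_2 = 0.25·π_1 + 0.4·π_2 + 0.35·π_3
Solving with the normalization constraint gives π = (0.3626, 0.3303, 0.3072).
So the stationary probability of square A is 0.3303.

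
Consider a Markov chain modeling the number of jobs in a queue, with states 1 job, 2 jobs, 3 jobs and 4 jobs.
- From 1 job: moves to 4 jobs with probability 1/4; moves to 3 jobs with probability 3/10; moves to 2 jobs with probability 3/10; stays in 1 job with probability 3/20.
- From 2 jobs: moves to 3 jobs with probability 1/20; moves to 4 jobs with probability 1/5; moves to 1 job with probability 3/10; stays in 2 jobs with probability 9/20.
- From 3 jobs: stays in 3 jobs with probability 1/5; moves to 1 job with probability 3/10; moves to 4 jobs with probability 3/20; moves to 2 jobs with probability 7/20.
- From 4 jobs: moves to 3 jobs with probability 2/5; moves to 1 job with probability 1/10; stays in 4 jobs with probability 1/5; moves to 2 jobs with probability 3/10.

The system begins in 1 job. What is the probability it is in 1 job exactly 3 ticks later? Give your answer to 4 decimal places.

0.2274

Propagate the distribution vector 3 ticks from 1 job.
After 0 ticks: (1.0000, 0.0000, 0.0000, 0.0000)
After 1 tick: (0.1500, 0.3000, 0.3000, 0.2500)
After 2 ticks: (0.2275, 0.3600, 0.2200, 0.1925)
After 3 ticks: (0.2274, 0.3650, 0.2073, 0.2004)
P(in 1 job after 3 ticks) = 0.2274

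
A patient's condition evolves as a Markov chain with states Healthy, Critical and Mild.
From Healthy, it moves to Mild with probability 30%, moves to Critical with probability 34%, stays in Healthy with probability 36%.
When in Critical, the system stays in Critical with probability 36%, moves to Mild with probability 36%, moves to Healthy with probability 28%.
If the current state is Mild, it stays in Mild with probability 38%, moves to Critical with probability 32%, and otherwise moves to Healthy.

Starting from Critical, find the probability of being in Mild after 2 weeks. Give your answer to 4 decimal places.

Sum over the intermediate state after 1 week:
P = P(Critical→Healthy)·P(Healthy→Mild) + P(Critical→Critical)·P(Critical→Mild) + P(Critical→Mild)·P(Mild→Mild)
  = 0.28×0.3 + 0.36×0.36 + 0.36×0.38
  = 0.0840 + 0.1296 + 0.1368 = 0.3504

0.3504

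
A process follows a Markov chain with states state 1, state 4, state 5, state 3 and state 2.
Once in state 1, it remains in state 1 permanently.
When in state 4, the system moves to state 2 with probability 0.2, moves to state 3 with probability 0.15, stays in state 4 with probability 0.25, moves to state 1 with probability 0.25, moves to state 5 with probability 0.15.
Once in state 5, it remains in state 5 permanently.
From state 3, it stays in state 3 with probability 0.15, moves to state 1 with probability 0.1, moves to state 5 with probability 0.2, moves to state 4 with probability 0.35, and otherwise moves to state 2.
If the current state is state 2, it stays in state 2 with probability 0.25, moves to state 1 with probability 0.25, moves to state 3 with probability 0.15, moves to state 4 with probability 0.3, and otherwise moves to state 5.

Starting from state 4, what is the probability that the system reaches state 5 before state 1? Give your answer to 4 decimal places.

Let h(s) be the probability of absorption at state 5 starting from transient state s. Then h(state 5) = 1 and h(state 1) = 0. By first-step analysis:
h(state 4) = 0.25·0 + 0.25·h(state 4) + 0.15·1 + 0.15·h(state 3) + 0.2·h(state 2)
h(state 3) = 0.1·0 + 0.35·h(state 4) + 0.2·1 + 0.15·h(state 3) + 0.2·h(state 2)
h(state 2) = 0.25·0 + 0.3·h(state 4) + 0.05·1 + 0.15·h(state 3) + 0.25·h(state 2)
Solving: h(state 4) = 0.3749, h(state 3) = 0.4624, h(state 2) = 0.3091.
Starting from state 4, the probability is 0.3749.

0.3749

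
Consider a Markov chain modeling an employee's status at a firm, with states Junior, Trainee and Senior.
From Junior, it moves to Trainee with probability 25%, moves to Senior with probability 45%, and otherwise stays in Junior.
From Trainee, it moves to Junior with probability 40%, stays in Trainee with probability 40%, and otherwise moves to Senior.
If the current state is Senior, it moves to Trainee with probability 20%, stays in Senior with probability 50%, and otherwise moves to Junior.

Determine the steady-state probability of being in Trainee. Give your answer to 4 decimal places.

Let the stationary distribution be π with π = πP and π_1 + π_2 + π_3 = 1.
π_1 = 0.3·π_1 + 0.4·π_2 + 0.3·π_3
π_2 = 0.25·π_1 + 0.4·π_2 + 0.2·π_3
Solving with the normalization constraint gives π = (0.3270, 0.2704, 0.4025).
So the stationary probability of Trainee is 0.2704.

0.2704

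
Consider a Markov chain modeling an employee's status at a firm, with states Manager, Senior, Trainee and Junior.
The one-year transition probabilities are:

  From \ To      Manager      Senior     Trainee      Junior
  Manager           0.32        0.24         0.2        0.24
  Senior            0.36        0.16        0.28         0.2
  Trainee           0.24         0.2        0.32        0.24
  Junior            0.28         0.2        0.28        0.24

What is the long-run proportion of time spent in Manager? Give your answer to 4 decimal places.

Let the stationary distribution be π with π = πP and π_1 + π_2 + π_3 + π_4 = 1.
π_1 = 0.32·π_1 + 0.36·π_2 + 0.24·π_3 + 0.28·π_4
π_2 = 0.24·π_1 + 0.16·π_2 + 0.2·π_3 + 0.2·π_4
π_3 = 0.2·π_1 + 0.28·π_2 + 0.32·π_3 + 0.28·π_4
Solving with the normalization constraint gives π = (0.2975, 0.2038, 0.2669, 0.2318).
So the stationary probability of Manager is 0.2975.

0.2975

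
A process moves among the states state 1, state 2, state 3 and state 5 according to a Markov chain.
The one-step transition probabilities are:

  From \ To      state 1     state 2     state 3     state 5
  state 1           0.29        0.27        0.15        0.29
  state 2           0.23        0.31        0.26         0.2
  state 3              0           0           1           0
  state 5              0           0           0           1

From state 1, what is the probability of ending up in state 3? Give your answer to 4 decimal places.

Let h(s) be the probability of absorption at state 3 starting from transient state s. Then h(state 3) = 1 and h(state 5) = 0. By first-step analysis:
h(state 1) = 0.29·h(state 1) + 0.27·h(state 2) + 0.15·1 + 0.29·0
h(state 2) = 0.23·h(state 1) + 0.31·h(state 2) + 0.26·1 + 0.2·0
Solving: h(state 1) = 0.4060, h(state 2) = 0.5122.
Starting from state 1, the probability is 0.4060.

0.4060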